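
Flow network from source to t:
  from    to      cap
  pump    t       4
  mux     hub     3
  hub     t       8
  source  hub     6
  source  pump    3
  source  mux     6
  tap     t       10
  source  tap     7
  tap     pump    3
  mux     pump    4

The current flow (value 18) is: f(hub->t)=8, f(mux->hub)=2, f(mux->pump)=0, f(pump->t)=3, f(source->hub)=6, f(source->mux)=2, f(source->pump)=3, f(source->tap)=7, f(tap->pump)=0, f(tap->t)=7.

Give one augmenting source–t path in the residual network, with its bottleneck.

source->mux->pump->t, bottleneck 1

Residual along source->mux->pump->t: source->mux: 4, mux->pump: 4, pump->t: 1.
Bottleneck = min = 1.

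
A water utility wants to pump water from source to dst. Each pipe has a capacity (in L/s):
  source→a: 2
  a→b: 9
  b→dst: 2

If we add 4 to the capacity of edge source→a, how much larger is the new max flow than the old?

0

Original max flow = 2.
Even with extra capacity on source→a, another cut of capacity 2 remains binding.
New max flow = 2. Increase = 0.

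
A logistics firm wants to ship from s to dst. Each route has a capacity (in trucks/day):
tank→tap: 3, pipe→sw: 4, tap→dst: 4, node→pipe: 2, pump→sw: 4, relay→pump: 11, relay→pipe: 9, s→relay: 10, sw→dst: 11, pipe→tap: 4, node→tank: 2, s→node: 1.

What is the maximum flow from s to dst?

Augment s→node→tank→tap→dst: bottleneck 1. Total 1.
Augment s→relay→pipe→tap→dst: bottleneck 3. Total 4.
Augment s→relay→pipe→sw→dst: bottleneck 4. Total 8.
Augment s→relay→pump→sw→dst: bottleneck 3. Total 11.
No augmenting path remains in the residual graph.

11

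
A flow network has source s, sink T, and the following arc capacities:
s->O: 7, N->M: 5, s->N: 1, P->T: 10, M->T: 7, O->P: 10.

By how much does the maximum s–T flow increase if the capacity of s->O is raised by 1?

Original max flow = 8.
After raising cap(s->O), augmenting paths through that edge carry 1 more unit.
New max flow = 9. Increase = 1.

1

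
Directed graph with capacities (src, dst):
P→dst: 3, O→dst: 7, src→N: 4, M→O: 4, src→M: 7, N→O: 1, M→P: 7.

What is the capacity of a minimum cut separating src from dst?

Max flow = 8 (via 3 augmenting paths).
In the residual at optimum, the set reachable from src is {N, src}.
Cut edges: src→M (cap 7), N→O (cap 1). Sum = 8.

8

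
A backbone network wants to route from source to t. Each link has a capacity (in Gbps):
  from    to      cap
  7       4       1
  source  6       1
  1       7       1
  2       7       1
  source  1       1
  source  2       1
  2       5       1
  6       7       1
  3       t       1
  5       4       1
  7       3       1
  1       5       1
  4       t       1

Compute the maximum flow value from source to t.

Augment source→2→7→4→t: bottleneck 1. Total 1.
Augment source→6→7→3→t: bottleneck 1. Total 2.
No augmenting path remains in the residual graph.

2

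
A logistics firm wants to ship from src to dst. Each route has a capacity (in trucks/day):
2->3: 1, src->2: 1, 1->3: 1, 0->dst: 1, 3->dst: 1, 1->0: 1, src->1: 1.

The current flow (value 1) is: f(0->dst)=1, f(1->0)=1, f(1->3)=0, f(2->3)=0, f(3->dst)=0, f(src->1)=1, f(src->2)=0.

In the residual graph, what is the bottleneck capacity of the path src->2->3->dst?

Residual capacities along the path: src->2: 1, 2->3: 1, 3->dst: 1.
Minimum is 1.

1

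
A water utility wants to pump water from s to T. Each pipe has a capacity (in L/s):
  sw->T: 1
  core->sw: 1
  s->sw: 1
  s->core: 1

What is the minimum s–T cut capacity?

Max flow = 1 (via 1 augmenting path).
In the residual at optimum, the set reachable from s is {core, s, sw}.
Cut edges: sw->T (cap 1). Sum = 1.

1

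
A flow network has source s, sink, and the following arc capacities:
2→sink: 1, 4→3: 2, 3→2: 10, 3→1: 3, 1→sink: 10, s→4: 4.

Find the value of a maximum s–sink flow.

Augment s→4→3→2→sink: bottleneck 1. Total 1.
Augment s→4→3→1→sink: bottleneck 1. Total 2.
No augmenting path remains in the residual graph.

2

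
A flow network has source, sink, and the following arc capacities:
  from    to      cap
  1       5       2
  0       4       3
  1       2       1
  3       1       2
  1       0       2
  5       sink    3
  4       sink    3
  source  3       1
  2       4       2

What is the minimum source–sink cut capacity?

1

Max flow = 1 (via 1 augmenting path).
In the residual at optimum, the set reachable from source is {source}.
Cut edges: source→3 (cap 1). Sum = 1.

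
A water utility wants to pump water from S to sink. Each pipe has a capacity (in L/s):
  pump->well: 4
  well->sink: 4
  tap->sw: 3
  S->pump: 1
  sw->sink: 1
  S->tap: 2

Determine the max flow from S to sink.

Augment S->tap->sw->sink: bottleneck 1. Total 1.
Augment S->pump->well->sink: bottleneck 1. Total 2.
No augmenting path remains in the residual graph.

2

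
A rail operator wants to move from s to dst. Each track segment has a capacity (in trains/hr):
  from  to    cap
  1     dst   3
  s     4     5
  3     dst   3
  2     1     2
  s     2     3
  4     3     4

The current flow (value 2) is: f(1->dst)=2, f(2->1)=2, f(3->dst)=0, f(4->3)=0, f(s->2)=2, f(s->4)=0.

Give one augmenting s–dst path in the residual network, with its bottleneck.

Residual along s->4->3->dst: s->4: 5, 4->3: 4, 3->dst: 3.
Bottleneck = min = 3.

s->4->3->dst, bottleneck 3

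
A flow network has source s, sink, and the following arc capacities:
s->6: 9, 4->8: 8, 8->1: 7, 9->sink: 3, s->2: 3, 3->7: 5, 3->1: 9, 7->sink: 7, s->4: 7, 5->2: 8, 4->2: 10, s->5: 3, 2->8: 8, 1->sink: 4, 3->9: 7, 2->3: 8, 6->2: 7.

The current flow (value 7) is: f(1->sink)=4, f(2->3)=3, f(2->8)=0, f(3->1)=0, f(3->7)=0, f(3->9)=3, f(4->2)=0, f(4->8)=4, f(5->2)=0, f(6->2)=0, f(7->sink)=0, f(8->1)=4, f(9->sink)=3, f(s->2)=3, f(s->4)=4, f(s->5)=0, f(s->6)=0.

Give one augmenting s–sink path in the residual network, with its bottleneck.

Residual along s->5->2->3->7->sink: s->5: 3, 5->2: 8, 2->3: 5, 3->7: 5, 7->sink: 7.
Bottleneck = min = 3.

s->5->2->3->7->sink, bottleneck 3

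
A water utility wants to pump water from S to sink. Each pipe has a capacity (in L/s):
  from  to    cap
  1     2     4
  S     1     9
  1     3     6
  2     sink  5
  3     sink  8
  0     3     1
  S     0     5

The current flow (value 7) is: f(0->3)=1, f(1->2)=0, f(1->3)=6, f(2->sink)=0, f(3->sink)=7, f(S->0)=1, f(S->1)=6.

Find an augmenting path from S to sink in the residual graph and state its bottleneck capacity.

Residual along S->1->2->sink: S->1: 3, 1->2: 4, 2->sink: 5.
Bottleneck = min = 3.

S->1->2->sink, bottleneck 3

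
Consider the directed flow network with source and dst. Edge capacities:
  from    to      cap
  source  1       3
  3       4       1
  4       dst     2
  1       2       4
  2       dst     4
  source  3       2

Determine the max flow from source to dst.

4

Augment source→3→4→dst: bottleneck 1. Total 1.
Augment source→1→2→dst: bottleneck 3. Total 4.
No augmenting path remains in the residual graph.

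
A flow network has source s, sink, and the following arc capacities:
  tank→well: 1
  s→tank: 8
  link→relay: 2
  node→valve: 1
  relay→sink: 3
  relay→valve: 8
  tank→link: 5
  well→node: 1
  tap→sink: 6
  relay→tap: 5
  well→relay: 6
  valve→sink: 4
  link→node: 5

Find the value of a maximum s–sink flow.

4

Augment s→tank→well→relay→sink: bottleneck 1. Total 1.
Augment s→tank→link→relay→sink: bottleneck 2. Total 3.
Augment s→tank→link→node→valve→sink: bottleneck 1. Total 4.
No augmenting path remains in the residual graph.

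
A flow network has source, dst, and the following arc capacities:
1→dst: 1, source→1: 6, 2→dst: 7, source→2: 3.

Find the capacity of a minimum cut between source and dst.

Max flow = 4 (via 2 augmenting paths).
In the residual at optimum, the set reachable from source is {1, source}.
Cut edges: source→2 (cap 3), 1→dst (cap 1). Sum = 4.

4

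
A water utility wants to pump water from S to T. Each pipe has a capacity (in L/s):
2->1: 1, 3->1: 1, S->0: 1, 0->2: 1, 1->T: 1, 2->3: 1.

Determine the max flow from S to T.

1

Augment S->0->2->1->T: bottleneck 1. Total 1.
No augmenting path remains in the residual graph.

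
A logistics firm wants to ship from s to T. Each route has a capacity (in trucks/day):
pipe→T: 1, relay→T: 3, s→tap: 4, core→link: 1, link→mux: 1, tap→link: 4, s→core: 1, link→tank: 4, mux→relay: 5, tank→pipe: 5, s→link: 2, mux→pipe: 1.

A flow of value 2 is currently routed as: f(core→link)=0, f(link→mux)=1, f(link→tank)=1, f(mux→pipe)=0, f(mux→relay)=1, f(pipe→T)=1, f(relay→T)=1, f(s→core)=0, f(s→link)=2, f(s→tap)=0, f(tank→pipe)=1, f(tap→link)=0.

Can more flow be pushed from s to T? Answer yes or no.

No

Residual reachable from s: {core, link, pipe, s, tank, tap}; T is not reachable.
Saturated cut: link→mux, pipe→T with total capacity 2 = current flow value. Flow is maximum.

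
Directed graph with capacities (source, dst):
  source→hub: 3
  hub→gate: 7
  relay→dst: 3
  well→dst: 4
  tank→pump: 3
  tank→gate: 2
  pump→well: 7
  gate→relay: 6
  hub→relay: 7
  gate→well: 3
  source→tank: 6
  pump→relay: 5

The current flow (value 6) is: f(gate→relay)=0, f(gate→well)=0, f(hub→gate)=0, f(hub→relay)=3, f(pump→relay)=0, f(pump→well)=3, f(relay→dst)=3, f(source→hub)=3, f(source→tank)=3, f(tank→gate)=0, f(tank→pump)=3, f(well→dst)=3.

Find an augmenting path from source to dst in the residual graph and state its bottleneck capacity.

source→tank→gate→well→dst, bottleneck 1

Residual along source→tank→gate→well→dst: source→tank: 3, tank→gate: 2, gate→well: 3, well→dst: 1.
Bottleneck = min = 1.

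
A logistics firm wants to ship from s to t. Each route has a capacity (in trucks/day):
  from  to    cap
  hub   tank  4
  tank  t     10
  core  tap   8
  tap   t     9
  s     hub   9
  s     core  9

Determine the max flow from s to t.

12

Augment s->hub->tank->t: bottleneck 4. Total 4.
Augment s->core->tap->t: bottleneck 8. Total 12.
No augmenting path remains in the residual graph.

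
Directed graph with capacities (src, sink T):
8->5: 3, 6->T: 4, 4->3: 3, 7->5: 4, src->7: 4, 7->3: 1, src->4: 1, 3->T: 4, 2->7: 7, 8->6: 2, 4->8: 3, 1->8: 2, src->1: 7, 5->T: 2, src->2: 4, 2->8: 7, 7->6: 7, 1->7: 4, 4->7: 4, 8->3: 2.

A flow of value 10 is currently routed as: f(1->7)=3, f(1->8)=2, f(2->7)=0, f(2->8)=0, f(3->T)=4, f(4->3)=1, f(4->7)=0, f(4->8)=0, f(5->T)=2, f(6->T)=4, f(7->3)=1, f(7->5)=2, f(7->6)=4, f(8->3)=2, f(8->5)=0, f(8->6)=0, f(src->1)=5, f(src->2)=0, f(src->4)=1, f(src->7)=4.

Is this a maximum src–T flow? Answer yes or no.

Residual reachable from src: {1, 2, 5, 6, 7, 8, src}; T is not reachable.
Saturated cut: src->4, 7->3, 8->3, 6->T, 5->T with total capacity 10 = current flow value. Flow is maximum.

Yes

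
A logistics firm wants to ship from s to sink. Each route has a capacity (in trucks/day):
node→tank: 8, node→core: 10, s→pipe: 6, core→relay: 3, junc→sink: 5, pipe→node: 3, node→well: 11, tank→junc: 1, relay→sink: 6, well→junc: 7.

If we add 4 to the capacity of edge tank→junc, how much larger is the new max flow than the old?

0

Original max flow = 3.
Edge tank→junc does not cross the min cut (source side {pipe, s}), so extra capacity there cannot help.
New max flow = 3. Increase = 0.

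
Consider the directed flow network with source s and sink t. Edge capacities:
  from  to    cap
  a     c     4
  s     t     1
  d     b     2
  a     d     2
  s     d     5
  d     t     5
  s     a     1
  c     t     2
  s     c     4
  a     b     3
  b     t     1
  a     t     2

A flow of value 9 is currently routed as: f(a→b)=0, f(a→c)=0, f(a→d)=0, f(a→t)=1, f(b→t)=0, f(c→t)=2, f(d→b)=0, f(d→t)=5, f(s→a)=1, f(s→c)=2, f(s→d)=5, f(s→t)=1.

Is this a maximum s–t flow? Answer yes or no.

Yes

Residual reachable from s: {c, s}; t is not reachable.
Saturated cut: s→a, s→d, s→t, c→t with total capacity 9 = current flow value. Flow is maximum.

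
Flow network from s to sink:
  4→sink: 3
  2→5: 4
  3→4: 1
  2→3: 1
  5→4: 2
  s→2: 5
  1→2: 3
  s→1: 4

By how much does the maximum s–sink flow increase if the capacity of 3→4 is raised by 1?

0

Original max flow = 3.
Edge 3→4 does not cross the min cut (source side {1, 2, 5, s}), so extra capacity there cannot help.
New max flow = 3. Increase = 0.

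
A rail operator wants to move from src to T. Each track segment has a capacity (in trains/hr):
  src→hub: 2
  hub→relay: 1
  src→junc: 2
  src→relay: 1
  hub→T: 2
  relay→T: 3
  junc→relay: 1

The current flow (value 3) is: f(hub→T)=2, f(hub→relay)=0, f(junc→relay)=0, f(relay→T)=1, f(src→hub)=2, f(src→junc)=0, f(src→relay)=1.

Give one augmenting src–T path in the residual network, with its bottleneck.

Residual along src→junc→relay→T: src→junc: 2, junc→relay: 1, relay→T: 2.
Bottleneck = min = 1.

src→junc→relay→T, bottleneck 1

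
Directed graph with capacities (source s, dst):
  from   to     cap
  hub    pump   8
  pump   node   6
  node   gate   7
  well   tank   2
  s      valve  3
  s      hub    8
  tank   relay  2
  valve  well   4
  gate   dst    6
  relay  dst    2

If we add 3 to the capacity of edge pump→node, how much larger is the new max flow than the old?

Original max flow = 8.
Even with extra capacity on pump→node, another cut of capacity 8 remains binding.
New max flow = 8. Increase = 0.

0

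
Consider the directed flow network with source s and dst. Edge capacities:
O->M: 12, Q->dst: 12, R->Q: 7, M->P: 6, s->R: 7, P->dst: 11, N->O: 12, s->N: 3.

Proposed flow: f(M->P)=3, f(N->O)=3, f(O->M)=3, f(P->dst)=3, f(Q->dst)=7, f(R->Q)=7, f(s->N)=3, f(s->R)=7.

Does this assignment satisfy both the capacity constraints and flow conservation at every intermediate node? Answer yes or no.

Yes

Every edge has 0 ≤ f(e) ≤ cap(e).
At each intermediate node, inflow equals outflow.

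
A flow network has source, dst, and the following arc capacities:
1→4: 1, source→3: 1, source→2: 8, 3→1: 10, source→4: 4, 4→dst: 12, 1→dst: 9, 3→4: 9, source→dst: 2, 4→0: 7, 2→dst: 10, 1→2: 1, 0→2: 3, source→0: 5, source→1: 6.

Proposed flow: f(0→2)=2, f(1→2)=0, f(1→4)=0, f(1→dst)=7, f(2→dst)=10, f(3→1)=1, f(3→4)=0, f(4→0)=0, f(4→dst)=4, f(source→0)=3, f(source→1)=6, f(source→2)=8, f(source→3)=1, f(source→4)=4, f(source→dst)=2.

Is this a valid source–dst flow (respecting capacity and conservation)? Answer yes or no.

No

Conservation fails at 0: inflow 3 ≠ outflow 2.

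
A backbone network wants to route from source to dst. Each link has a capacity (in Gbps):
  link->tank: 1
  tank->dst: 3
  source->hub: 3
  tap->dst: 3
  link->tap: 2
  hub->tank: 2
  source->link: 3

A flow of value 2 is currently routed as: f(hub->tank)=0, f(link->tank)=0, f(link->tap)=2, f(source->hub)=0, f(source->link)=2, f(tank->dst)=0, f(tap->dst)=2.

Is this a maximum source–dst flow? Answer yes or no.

Residual path source->link->tank->dst has bottleneck 1 > 0.
Pushing 1 along it raises the flow to 3, so the given flow is not maximum.

No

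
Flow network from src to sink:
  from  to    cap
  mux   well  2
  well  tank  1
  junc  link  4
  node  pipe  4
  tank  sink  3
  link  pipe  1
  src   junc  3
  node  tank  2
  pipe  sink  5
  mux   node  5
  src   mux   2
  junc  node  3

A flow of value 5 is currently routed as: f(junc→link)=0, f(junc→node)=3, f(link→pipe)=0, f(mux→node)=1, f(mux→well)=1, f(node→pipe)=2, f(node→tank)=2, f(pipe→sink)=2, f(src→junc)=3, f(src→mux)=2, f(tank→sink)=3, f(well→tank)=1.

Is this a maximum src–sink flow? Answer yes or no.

Residual reachable from src: {src}; sink is not reachable.
Saturated cut: src→mux, src→junc with total capacity 5 = current flow value. Flow is maximum.

Yes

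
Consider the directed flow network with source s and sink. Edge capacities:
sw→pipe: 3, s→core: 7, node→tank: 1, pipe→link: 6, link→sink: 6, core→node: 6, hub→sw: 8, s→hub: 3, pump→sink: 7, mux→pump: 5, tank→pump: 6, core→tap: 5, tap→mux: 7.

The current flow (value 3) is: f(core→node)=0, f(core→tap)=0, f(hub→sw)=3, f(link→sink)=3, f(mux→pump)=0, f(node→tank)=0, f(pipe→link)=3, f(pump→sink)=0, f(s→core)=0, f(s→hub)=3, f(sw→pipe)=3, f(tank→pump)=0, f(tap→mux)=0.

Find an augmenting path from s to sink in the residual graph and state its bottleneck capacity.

s→core→tap→mux→pump→sink, bottleneck 5

Residual along s→core→tap→mux→pump→sink: s→core: 7, core→tap: 5, tap→mux: 7, mux→pump: 5, pump→sink: 7.
Bottleneck = min = 5.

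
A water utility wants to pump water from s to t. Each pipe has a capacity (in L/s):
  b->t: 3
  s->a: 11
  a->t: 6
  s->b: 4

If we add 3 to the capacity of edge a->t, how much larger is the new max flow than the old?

Original max flow = 9.
After raising cap(a->t), augmenting paths through that edge carry 3 more units.
New max flow = 12. Increase = 3.

3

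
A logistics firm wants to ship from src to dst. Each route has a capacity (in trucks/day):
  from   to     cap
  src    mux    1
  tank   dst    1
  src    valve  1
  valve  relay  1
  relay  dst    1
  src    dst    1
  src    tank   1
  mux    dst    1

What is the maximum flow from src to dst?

Augment src→dst: bottleneck 1. Total 1.
Augment src→tank→dst: bottleneck 1. Total 2.
Augment src→mux→dst: bottleneck 1. Total 3.
Augment src→valve→relay→dst: bottleneck 1. Total 4.
No augmenting path remains in the residual graph.

4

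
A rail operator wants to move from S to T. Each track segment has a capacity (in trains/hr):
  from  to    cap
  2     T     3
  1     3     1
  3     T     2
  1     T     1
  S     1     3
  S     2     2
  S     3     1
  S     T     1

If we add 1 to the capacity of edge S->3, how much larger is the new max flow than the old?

Original max flow = 6.
Even with extra capacity on S->3, another cut of capacity 6 remains binding.
New max flow = 6. Increase = 0.

0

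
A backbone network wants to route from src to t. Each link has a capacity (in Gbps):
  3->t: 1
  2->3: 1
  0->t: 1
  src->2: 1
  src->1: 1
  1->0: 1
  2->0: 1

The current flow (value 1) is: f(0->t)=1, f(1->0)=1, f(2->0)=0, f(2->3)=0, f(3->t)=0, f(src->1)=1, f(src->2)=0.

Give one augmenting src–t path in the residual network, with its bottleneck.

Residual along src->2->3->t: src->2: 1, 2->3: 1, 3->t: 1.
Bottleneck = min = 1.

src->2->3->t, bottleneck 1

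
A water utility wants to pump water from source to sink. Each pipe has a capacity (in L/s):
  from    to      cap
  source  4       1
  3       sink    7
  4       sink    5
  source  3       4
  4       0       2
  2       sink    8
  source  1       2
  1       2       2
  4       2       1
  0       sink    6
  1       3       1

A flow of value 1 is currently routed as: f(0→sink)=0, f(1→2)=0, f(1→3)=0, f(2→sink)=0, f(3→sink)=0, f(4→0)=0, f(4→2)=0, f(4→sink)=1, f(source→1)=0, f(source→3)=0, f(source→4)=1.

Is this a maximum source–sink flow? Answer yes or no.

No

Residual path source→3→sink has bottleneck 4 > 0.
Pushing 4 along it raises the flow to 5, so the given flow is not maximum.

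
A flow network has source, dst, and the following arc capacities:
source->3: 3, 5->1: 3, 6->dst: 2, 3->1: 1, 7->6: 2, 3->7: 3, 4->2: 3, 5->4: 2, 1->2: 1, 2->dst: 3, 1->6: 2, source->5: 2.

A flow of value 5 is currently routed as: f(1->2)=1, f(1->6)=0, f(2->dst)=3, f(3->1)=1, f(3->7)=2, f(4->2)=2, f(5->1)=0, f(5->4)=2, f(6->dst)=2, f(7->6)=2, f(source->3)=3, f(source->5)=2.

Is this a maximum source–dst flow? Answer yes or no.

Yes

Residual reachable from source: {source}; dst is not reachable.
Saturated cut: source->5, source->3 with total capacity 5 = current flow value. Flow is maximum.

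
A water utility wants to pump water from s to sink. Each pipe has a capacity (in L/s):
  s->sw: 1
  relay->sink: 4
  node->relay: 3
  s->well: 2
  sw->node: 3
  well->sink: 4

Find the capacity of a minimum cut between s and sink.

Max flow = 3 (via 2 augmenting paths).
In the residual at optimum, the set reachable from s is {s}.
Cut edges: s->sw (cap 1), s->well (cap 2). Sum = 3.

3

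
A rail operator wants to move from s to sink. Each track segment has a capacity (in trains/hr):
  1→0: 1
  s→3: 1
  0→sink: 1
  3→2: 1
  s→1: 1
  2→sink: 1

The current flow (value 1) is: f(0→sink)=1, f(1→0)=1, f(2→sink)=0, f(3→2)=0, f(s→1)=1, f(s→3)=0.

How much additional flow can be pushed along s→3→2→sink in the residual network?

Residual capacities along the path: s→3: 1, 3→2: 1, 2→sink: 1.
Minimum is 1.

1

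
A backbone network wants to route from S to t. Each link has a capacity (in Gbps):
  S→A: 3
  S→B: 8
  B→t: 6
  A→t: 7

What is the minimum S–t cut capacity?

Max flow = 9 (via 2 augmenting paths).
In the residual at optimum, the set reachable from S is {B, S}.
Cut edges: S→A (cap 3), B→t (cap 6). Sum = 9.

9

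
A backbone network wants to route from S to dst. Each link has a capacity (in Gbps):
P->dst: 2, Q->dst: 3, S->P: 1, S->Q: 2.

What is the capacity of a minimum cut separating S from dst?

3

Max flow = 3 (via 2 augmenting paths).
In the residual at optimum, the set reachable from S is {S}.
Cut edges: S->P (cap 1), S->Q (cap 2). Sum = 3.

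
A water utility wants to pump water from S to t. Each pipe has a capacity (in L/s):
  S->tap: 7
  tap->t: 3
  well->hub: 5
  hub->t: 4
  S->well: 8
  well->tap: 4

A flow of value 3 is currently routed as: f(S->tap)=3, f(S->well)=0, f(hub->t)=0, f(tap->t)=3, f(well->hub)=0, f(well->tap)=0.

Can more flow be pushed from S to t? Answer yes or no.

Yes

Residual path S->well->hub->t has bottleneck 4 > 0.
Pushing 4 along it raises the flow to 7, so the given flow is not maximum.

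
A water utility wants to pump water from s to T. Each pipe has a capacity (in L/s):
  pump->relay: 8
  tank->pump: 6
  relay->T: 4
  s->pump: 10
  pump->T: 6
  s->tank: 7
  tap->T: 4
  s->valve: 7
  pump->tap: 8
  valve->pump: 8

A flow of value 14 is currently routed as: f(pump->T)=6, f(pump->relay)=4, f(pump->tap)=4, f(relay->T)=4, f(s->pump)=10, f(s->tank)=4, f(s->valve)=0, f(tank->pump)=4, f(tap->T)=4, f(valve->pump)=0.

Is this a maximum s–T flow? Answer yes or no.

Residual reachable from s: {pump, relay, s, tank, tap, valve}; T is not reachable.
Saturated cut: pump->T, tap->T, relay->T with total capacity 14 = current flow value. Flow is maximum.

Yes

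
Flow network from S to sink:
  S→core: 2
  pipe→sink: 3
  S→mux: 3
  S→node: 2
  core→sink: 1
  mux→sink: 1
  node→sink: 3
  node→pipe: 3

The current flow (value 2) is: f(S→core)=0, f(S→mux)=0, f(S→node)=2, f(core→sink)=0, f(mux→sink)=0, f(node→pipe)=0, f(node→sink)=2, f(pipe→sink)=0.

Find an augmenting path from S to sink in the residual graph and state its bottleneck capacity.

Residual along S→mux→sink: S→mux: 3, mux→sink: 1.
Bottleneck = min = 1.

S→mux→sink, bottleneck 1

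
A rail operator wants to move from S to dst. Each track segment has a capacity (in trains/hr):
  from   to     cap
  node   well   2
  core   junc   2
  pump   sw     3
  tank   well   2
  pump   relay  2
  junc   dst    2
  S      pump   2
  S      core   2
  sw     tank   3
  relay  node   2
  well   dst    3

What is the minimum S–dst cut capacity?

Max flow = 4 (via 2 augmenting paths).
In the residual at optimum, the set reachable from S is {S}.
Cut edges: S→core (cap 2), S→pump (cap 2). Sum = 4.

4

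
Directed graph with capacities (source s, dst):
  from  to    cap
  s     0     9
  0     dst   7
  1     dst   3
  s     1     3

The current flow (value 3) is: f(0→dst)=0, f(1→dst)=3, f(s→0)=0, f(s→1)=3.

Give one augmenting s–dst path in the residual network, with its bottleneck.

Residual along s→0→dst: s→0: 9, 0→dst: 7.
Bottleneck = min = 7.

s→0→dst, bottleneck 7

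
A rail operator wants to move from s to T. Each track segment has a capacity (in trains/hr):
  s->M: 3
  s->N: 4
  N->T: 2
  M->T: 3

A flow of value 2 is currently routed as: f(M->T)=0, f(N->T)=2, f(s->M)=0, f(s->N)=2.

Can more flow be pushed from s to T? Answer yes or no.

Residual path s->M->T has bottleneck 3 > 0.
Pushing 3 along it raises the flow to 5, so the given flow is not maximum.

Yes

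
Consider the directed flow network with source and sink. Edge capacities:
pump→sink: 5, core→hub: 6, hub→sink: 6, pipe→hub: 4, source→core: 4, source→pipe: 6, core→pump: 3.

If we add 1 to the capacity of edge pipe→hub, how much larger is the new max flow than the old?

Original max flow = 8.
After raising cap(pipe→hub), augmenting paths through that edge carry 1 more unit.
New max flow = 9. Increase = 1.

1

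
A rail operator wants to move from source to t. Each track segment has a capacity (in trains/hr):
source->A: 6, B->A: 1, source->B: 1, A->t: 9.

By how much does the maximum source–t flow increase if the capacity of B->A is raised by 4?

Original max flow = 7.
Edge B->A does not cross the min cut (source side {source}), so extra capacity there cannot help.
New max flow = 7. Increase = 0.

0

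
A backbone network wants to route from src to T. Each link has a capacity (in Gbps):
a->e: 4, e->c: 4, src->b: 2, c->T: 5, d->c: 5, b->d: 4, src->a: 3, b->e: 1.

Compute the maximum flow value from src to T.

Augment src->b->d->c->T: bottleneck 2. Total 2.
Augment src->a->e->c->T: bottleneck 3. Total 5.
No augmenting path remains in the residual graph.

5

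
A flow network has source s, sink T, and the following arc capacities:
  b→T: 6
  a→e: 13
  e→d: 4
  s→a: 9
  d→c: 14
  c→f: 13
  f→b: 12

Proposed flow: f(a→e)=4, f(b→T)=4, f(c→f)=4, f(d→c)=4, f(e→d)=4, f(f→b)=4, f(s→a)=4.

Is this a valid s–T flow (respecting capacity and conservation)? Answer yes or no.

Every edge has 0 ≤ f(e) ≤ cap(e).
At each intermediate node, inflow equals outflow.

Yes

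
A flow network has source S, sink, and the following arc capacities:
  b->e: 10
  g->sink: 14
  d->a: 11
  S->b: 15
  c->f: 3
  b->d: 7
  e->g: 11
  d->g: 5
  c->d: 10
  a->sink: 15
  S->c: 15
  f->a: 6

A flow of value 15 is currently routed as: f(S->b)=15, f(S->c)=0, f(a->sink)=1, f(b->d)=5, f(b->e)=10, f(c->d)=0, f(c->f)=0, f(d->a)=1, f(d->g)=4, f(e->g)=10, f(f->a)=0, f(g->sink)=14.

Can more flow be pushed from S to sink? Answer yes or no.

Yes

Residual path S->c->d->a->sink has bottleneck 10 > 0.
Pushing 10 along it raises the flow to 25, so the given flow is not maximum.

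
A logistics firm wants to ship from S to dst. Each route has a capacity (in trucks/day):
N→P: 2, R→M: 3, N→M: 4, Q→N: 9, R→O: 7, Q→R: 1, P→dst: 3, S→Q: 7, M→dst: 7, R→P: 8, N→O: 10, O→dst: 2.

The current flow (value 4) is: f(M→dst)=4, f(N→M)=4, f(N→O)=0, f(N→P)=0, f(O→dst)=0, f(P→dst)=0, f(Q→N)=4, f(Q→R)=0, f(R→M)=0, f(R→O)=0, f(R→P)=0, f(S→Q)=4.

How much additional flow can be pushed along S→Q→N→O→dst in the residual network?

2

Residual capacities along the path: S→Q: 3, Q→N: 5, N→O: 10, O→dst: 2.
Minimum is 2.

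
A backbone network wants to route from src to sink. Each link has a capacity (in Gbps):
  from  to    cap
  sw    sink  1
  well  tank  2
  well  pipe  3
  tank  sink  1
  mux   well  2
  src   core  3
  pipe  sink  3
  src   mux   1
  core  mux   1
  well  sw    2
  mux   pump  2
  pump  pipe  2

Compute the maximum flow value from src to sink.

2

Augment src→mux→well→pipe→sink: bottleneck 1. Total 1.
Augment src→core→mux→well→pipe→sink: bottleneck 1. Total 2.
No augmenting path remains in the residual graph.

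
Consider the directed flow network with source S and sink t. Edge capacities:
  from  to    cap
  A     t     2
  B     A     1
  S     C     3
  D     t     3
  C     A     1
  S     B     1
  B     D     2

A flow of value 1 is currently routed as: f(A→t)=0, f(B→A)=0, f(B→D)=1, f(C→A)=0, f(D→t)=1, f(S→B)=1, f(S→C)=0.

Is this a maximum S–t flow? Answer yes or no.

No

Residual path S→C→A→t has bottleneck 1 > 0.
Pushing 1 along it raises the flow to 2, so the given flow is not maximum.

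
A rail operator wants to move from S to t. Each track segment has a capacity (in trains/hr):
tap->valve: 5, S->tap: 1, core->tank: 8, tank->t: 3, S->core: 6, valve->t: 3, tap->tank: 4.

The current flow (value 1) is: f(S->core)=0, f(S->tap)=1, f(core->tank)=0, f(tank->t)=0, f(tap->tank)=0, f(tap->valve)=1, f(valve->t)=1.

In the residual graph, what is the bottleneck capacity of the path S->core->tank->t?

3

Residual capacities along the path: S->core: 6, core->tank: 8, tank->t: 3.
Minimum is 3.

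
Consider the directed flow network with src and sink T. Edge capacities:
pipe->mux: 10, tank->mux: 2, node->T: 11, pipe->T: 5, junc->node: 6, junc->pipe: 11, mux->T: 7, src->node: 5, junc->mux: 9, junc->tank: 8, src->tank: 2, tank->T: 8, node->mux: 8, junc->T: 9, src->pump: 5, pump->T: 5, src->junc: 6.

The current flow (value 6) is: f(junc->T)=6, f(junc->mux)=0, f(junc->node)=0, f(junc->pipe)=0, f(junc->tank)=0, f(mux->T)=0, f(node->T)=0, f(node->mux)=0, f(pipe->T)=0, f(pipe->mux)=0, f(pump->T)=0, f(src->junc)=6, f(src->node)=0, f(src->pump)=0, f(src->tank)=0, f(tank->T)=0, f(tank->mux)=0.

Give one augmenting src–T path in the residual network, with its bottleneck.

src->pump->T, bottleneck 5

Residual along src->pump->T: src->pump: 5, pump->T: 5.
Bottleneck = min = 5.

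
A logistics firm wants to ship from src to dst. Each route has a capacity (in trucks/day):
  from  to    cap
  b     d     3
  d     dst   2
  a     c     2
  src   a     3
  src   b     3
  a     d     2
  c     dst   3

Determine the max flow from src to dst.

4

Augment src→b→d→dst: bottleneck 2. Total 2.
Augment src→a→c→dst: bottleneck 2. Total 4.
No augmenting path remains in the residual graph.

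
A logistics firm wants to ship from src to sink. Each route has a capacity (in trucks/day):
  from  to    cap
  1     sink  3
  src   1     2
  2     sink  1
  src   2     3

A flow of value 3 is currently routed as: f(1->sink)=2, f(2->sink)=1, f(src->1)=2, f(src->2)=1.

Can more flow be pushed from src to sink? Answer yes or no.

Residual reachable from src: {2, src}; sink is not reachable.
Saturated cut: src->1, 2->sink with total capacity 3 = current flow value. Flow is maximum.

No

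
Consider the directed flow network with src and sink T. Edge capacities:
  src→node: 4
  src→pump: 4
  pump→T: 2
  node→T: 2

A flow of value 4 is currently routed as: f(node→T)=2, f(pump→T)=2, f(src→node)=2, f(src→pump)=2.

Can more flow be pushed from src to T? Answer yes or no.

No

Residual reachable from src: {node, pump, src}; T is not reachable.
Saturated cut: node→T, pump→T with total capacity 4 = current flow value. Flow is maximum.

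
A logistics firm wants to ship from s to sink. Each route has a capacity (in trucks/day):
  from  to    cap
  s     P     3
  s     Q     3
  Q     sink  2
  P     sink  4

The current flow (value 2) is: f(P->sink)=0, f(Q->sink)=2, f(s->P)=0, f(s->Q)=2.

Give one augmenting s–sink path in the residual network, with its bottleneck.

s->P->sink, bottleneck 3

Residual along s->P->sink: s->P: 3, P->sink: 4.
Bottleneck = min = 3.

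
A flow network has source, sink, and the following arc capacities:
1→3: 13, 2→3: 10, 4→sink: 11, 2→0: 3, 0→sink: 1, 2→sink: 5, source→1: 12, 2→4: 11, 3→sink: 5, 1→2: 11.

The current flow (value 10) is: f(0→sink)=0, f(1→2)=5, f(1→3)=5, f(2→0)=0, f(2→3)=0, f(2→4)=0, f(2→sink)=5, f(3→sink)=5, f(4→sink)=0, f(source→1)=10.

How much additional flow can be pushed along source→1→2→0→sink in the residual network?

1

Residual capacities along the path: source→1: 2, 1→2: 6, 2→0: 3, 0→sink: 1.
Minimum is 1.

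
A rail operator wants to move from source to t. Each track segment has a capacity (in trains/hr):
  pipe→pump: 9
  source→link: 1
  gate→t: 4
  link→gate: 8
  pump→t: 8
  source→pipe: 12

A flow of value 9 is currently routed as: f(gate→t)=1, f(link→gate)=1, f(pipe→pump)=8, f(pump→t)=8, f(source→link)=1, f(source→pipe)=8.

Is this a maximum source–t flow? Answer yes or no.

Yes

Residual reachable from source: {pipe, pump, source}; t is not reachable.
Saturated cut: source→link, pump→t with total capacity 9 = current flow value. Flow is maximum.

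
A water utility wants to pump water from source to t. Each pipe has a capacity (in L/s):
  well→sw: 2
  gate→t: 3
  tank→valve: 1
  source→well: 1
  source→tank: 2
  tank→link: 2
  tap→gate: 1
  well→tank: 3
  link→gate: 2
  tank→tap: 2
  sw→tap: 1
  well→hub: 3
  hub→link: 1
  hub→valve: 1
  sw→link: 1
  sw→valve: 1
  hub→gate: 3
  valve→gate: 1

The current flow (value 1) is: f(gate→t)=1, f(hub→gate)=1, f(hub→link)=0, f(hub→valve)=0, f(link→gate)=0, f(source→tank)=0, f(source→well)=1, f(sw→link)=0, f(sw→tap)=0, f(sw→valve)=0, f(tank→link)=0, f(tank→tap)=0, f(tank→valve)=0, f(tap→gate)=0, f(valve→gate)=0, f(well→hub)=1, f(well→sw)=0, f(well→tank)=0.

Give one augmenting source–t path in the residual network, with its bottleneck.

source→tank→tap→gate→t, bottleneck 1

Residual along source→tank→tap→gate→t: source→tank: 2, tank→tap: 2, tap→gate: 1, gate→t: 2.
Bottleneck = min = 1.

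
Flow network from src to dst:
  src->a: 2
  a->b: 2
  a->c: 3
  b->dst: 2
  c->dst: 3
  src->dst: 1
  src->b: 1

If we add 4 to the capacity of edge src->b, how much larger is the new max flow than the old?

Original max flow = 4.
After raising cap(src->b), augmenting paths through that edge carry 1 more unit.
New max flow = 5. Increase = 1.

1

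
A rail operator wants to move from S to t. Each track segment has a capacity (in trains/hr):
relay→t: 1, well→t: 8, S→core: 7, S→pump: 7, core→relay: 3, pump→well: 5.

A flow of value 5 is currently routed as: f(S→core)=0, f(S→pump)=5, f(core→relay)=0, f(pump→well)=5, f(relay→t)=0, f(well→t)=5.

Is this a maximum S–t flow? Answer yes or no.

No

Residual path S→core→relay→t has bottleneck 1 > 0.
Pushing 1 along it raises the flow to 6, so the given flow is not maximum.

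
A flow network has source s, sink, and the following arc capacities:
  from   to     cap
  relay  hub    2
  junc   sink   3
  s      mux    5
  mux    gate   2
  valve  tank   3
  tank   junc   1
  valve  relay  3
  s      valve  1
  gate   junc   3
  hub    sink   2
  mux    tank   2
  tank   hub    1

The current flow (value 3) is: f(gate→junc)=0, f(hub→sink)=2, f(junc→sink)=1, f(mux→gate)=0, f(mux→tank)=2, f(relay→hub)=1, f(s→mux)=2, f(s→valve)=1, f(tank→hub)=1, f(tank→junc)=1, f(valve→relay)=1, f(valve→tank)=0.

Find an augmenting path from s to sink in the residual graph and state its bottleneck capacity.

Residual along s→mux→gate→junc→sink: s→mux: 3, mux→gate: 2, gate→junc: 3, junc→sink: 2.
Bottleneck = min = 2.

s→mux→gate→junc→sink, bottleneck 2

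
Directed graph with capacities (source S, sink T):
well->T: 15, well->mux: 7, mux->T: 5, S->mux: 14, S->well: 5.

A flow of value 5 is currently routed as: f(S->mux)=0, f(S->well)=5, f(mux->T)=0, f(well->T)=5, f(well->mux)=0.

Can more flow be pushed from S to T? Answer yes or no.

Yes

Residual path S->mux->T has bottleneck 5 > 0.
Pushing 5 along it raises the flow to 10, so the given flow is not maximum.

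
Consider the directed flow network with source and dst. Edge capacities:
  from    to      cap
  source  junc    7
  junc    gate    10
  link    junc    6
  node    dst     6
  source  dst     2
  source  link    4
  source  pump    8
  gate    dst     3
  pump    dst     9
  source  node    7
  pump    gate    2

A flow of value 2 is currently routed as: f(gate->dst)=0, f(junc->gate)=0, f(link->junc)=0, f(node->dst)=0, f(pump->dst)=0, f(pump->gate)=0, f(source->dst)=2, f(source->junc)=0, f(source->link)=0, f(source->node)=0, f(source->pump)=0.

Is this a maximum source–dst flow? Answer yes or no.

Residual path source->node->dst has bottleneck 6 > 0.
Pushing 6 along it raises the flow to 8, so the given flow is not maximum.

No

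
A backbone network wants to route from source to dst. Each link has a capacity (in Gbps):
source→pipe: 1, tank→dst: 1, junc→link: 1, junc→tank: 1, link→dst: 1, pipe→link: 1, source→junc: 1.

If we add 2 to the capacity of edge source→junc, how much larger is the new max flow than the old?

Original max flow = 2.
Even with extra capacity on source→junc, another cut of capacity 2 remains binding.
New max flow = 2. Increase = 0.

0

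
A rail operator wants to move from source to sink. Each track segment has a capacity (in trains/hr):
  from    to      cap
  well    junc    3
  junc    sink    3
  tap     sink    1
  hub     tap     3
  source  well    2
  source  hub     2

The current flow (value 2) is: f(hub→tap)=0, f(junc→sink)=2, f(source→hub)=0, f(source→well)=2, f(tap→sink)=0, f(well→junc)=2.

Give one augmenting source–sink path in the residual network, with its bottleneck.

source→hub→tap→sink, bottleneck 1

Residual along source→hub→tap→sink: source→hub: 2, hub→tap: 3, tap→sink: 1.
Bottleneck = min = 1.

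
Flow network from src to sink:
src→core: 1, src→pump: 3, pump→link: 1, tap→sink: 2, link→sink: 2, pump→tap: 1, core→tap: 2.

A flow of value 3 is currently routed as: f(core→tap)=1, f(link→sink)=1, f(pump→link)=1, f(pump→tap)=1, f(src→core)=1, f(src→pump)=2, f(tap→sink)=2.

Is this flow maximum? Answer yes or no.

Yes

Residual reachable from src: {pump, src}; sink is not reachable.
Saturated cut: src→core, pump→link, pump→tap with total capacity 3 = current flow value. Flow is maximum.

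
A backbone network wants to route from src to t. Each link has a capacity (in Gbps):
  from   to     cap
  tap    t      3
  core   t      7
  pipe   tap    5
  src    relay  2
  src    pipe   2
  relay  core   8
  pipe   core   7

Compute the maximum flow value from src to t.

Augment src->pipe->tap->t: bottleneck 2. Total 2.
Augment src->relay->core->t: bottleneck 2. Total 4.
No augmenting path remains in the residual graph.

4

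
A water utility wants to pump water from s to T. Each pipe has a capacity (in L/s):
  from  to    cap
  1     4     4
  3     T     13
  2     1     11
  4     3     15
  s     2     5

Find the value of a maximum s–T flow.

4

Augment s→2→1→4→3→T: bottleneck 4. Total 4.
No augmenting path remains in the residual graph.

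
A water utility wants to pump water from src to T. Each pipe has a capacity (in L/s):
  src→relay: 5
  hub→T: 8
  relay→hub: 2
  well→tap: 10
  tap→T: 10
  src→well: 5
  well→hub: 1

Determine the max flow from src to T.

7

Augment src→well→tap→T: bottleneck 5. Total 5.
Augment src→relay→hub→T: bottleneck 2. Total 7.
No augmenting path remains in the residual graph.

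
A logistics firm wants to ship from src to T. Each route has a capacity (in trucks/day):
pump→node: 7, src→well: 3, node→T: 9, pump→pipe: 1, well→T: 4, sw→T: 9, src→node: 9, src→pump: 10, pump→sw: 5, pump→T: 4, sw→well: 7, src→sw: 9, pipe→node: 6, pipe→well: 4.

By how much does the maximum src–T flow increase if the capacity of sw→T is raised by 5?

5

Original max flow = 26.
After raising cap(sw→T), augmenting paths through that edge carry 5 more units.
New max flow = 31. Increase = 5.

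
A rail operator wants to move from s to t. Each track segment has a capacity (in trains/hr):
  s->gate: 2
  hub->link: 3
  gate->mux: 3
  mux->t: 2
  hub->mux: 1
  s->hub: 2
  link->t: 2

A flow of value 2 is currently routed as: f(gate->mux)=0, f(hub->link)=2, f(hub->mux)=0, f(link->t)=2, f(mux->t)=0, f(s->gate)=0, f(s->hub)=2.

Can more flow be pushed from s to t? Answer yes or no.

Residual path s->gate->mux->t has bottleneck 2 > 0.
Pushing 2 along it raises the flow to 4, so the given flow is not maximum.

Yes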